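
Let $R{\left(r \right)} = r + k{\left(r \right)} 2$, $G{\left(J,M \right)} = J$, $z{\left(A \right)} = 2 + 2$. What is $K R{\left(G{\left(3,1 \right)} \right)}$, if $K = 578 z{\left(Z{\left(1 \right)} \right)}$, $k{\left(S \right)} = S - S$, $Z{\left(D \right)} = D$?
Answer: $6936$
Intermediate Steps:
$z{\left(A \right)} = 4$
$k{\left(S \right)} = 0$
$R{\left(r \right)} = r$ ($R{\left(r \right)} = r + 0 \cdot 2 = r + 0 = r$)
$K = 2312$ ($K = 578 \cdot 4 = 2312$)
$K R{\left(G{\left(3,1 \right)} \right)} = 2312 \cdot 3 = 6936$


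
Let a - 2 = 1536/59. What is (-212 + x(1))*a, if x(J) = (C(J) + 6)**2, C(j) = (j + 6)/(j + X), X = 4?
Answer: -6501874/1475 ≈ -4408.0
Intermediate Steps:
C(j) = (6 + j)/(4 + j) (C(j) = (j + 6)/(j + 4) = (6 + j)/(4 + j))
x(J) = (6 + (6 + J)/(4 + J))**2 (x(J) = ((6 + J)/(4 + J) + 6)**2 = (6 + (6 + J)/(4 + J))**2)
a = 1654/59 (a = 2 + 1536/59 = 1654/59 ≈ 28.034)
(-212 + x(1))*a = (-212 + (30 + 7*1)**2/(4 + 1)**2)*(1654/59) = (-212 + (30 + 7)**2/5**2)*(1654/59) = (-212 + (1/25)*37**2)*(1654/59) = (-212 + (1/25)*1369)*(1654/59) = (-212 + 1369/25)*(1654/59) = -3931/25*1654/59 = -6501874/1475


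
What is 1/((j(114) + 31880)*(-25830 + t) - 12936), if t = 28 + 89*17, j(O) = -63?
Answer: -1/772816049 ≈ -1.2940e-9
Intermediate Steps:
t = 1541 (t = 28 + 1513 = 1541)
1/((j(114) + 31880)*(-25830 + t) - 12936) = 1/((-63 + 31880)*(-25830 + 1541) - 12936) = 1/(31817*(-24289) - 12936) = 1/(-772803113 - 12936) = 1/(-772816049) = -1/772816049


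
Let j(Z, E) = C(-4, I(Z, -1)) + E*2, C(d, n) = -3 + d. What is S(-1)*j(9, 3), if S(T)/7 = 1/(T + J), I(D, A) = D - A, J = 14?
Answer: -7/13 ≈ -0.53846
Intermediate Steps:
j(Z, E) = -7 + 2*E (j(Z, E) = (-3 - 4) + E*2 = -7 + 2*E)
S(T) = 7/(14 + T) (S(T) = 7/(T + 14) = 7/(14 + T))
S(-1)*j(9, 3) = (7/(14 - 1))*(-7 + 2*3) = (7/13)*(-7 + 6) = (7*(1/13))*(-1) = (7/13)*(-1) = -7/13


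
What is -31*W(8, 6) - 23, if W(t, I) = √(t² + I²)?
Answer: -333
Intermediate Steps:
W(t, I) = √(I² + t²)
-31*W(8, 6) - 23 = -31*√(6² + 8²) - 23 = -31*√(36 + 64) - 23 = -31*√100 - 23 = -31*10 - 23 = -310 - 23 = -333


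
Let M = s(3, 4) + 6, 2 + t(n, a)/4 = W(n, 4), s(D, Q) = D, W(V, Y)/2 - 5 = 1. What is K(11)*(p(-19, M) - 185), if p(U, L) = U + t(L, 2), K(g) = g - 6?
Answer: -820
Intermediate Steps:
W(V, Y) = 12 (W(V, Y) = 10 + 2*1 = 10 + 2 = 12)
t(n, a) = 40 (t(n, a) = -8 + 4*12 = -8 + 48 = 40)
M = 9 (M = 3 + 6 = 9)
K(g) = -6 + g
p(U, L) = 40 + U (p(U, L) = U + 40 = 40 + U)
K(11)*(p(-19, M) - 185) = (-6 + 11)*((40 - 19) - 185) = 5*(21 - 185) = 5*(-164) = -820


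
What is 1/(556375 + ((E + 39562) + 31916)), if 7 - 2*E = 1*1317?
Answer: 1/627198 ≈ 1.5944e-6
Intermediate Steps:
E = -655 (E = 7/2 - 1317/2 = -655)
1/(556375 + ((E + 39562) + 31916)) = 1/(556375 + ((-655 + 39562) + 31916)) = 1/(556375 + (38907 + 31916)) = 1/(556375 + 70823) = 1/627198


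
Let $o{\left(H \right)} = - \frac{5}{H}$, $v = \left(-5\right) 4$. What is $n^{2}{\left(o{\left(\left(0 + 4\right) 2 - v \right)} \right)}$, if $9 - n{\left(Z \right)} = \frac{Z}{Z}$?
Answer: $64$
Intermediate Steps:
$v = -20$
$n{\left(Z \right)} = 8$ ($n{\left(Z \right)} = 9 - \frac{Z}{Z} = 9 - 1 = 8$)
$n^{2}{\left(o{\left(\left(0 + 4\right) 2 - v \right)} \right)} = 8^{2} = 64$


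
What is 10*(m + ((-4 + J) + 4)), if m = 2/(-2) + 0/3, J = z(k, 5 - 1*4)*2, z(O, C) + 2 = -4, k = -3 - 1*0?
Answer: -130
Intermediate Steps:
k = -3 (k = -3 + 0 = -3)
z(O, C) = -6 (z(O, C) = -2 - 4 = -6)
J = -12 (J = -6*2 = -12)
m = -1 (m = 2*(-½) + 0*(⅓) = -1 + 0 = -1)
10*(m + ((-4 + J) + 4)) = 10*(-1 + ((-4 - 12) + 4)) = 10*(-1 + (-16 + 4)) = 10*(-1 - 12) = 10*(-13) = -130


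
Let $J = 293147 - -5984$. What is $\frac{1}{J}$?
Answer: $\frac{1}{299131} \approx 3.343 \cdot 10^{-6}$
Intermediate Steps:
$J = 299131$ ($J = 293147 + 5984 = 299131$)
$\frac{1}{J} = \frac{1}{299131}$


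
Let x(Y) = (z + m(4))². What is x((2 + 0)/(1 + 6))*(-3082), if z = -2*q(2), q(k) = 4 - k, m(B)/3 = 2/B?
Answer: -38525/2 ≈ -19263.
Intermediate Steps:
m(B) = 6/B (m(B) = 3*(2/B) = 6/B)
z = -4 (z = -2*(4 - 1*2) = -2*(4 - 2) = -2*2 = -4)
x(Y) = 25/4 (x(Y) = (-4 + 6/4)² = (-4 + 6*(¼))² = (-4 + 3/2)² = (-5/2)² = 25/4)
x((2 + 0)/(1 + 6))*(-3082) = (25/4)*(-3082) = -38525/2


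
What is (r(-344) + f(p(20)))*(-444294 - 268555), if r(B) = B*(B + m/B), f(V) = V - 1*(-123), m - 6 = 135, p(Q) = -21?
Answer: -84528921571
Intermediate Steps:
m = 141 (m = 6 + 135 = 141)
f(V) = 123 + V (f(V) = V + 123 = 123 + V)
r(B) = B*(B + 141/B)
(r(-344) + f(p(20)))*(-444294 - 268555) = ((141 + (-344)**2) + (123 - 21))*(-444294 - 268555) = ((141 + 118336) + 102)*(-712849) = (118477 + 102)*(-712849) = 118579*(-712849) = -84528921571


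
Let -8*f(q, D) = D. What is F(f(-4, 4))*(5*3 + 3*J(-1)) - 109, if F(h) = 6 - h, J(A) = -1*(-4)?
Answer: 133/2 ≈ 66.500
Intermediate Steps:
J(A) = 4
f(q, D) = -D/8
F(f(-4, 4))*(5*3 + 3*J(-1)) - 109 = (6 - (-1)*4/8)*(5*3 + 3*4) - 109 = (6 - 1*(-½))*(15 + 12) - 109 = (6 + ½)*27 - 109 = (13/2)*27 - 109 = 351/2 - 109 = 133/2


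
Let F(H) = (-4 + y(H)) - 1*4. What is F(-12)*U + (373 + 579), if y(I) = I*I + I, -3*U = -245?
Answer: 33236/3 ≈ 11079.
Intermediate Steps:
U = 245/3 (U = -⅓*(-245) = 245/3 ≈ 81.667)
y(I) = I + I² (y(I) = I² + I = I + I²)
F(H) = -8 + H*(1 + H) (F(H) = (-4 + H*(1 + H)) - 1*4 = (-4 + H*(1 + H)) - 4 = -8 + H*(1 + H))
F(-12)*U + (373 + 579) = (-8 - 12*(1 - 12))*(245/3) + (373 + 579) = (-8 - 12*(-11))*(245/3) + 952 = (-8 + 132)*(245/3) + 952 = 124*(245/3) + 952 = 30380/3 + 952 = 33236/3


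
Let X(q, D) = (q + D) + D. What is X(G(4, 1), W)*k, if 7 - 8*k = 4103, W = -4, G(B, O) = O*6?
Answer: 1024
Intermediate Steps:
G(B, O) = 6*O
X(q, D) = q + 2*D (X(q, D) = (D + q) + D = q + 2*D)
k = -512 (k = 7/8 - ⅛*4103 = 7/8 - 4103/8 = -512)
X(G(4, 1), W)*k = (6*1 + 2*(-4))*(-512) = (6 - 8)*(-512) = -2*(-512) = 1024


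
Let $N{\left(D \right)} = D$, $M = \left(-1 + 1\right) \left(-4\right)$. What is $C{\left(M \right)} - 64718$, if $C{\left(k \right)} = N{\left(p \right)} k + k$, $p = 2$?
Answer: $-64718$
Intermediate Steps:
$M = 0$ ($M = 0 \left(-4\right) = 0$)
$C{\left(k \right)} = 3 k$ ($C{\left(k \right)} = 2 k + k = 3 k$)
$C{\left(M \right)} - 64718 = 3 \cdot 0 - 64718 = 0 - 64718 = -64718$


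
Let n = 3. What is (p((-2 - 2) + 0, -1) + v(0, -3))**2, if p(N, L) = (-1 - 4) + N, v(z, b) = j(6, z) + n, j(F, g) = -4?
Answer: 100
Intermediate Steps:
v(z, b) = -1 (v(z, b) = -4 + 3 = -1)
p(N, L) = -5 + N
(p((-2 - 2) + 0, -1) + v(0, -3))**2 = ((-5 + ((-2 - 2) + 0)) - 1)**2 = ((-5 + (-4 + 0)) - 1)**2 = ((-5 - 4) - 1)**2 = (-9 - 1)**2 = (-10)**2 = 100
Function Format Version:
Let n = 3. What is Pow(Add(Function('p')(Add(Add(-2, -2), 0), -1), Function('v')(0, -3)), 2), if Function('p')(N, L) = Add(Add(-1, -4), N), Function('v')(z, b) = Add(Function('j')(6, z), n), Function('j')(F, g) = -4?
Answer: 100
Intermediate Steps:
Function('v')(z, b) = -1 (Function('v')(z, b) = Add(-4, 3) = -1)
Function('p')(N, L) = Add(-5, N)
Pow(Add(Function('p')(Add(Add(-2, -2), 0), -1), Function('v')(0, -3)), 2) = Pow(Add(Add(-5, Add(Add(-2, -2), 0)), -1), 2) = Pow(Add(Add(-5, Add(-4, 0)), -1), 2) = Pow(Add(Add(-5, -4), -1), 2) = Pow(Add(-9, -1), 2) = Pow(-10, 2) = 100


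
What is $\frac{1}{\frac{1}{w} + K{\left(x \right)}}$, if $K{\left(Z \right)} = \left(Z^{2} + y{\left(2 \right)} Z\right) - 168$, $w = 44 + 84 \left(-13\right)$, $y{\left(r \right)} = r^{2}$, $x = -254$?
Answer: $\frac{1048}{66371935} \approx 1.579 \cdot 10^{-5}$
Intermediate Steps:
$w = -1048$ ($w = 44 - 1092 = -1048$)
$K{\left(Z \right)} = -168 + Z^{2} + 4 Z$ ($K{\left(Z \right)} = \left(Z^{2} + 2^{2} Z\right) - 168 = \left(Z^{2} + 4 Z\right) - 168 = -168 + Z^{2} + 4 Z$)
$\frac{1}{\frac{1}{w} + K{\left(x \right)}} = \frac{1}{\frac{1}{-1048} + \left(-168 + \left(-254\right)^{2} + 4 \left(-254\right)\right)} = \frac{1}{- \frac{1}{1048} - -63332} = \frac{1}{- \frac{1}{1048} + 63332} = \frac{1}{\frac{66371935}{1048}} = \frac{1048}{66371935}$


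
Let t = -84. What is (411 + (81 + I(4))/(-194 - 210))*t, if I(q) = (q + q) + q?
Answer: -3484971/101 ≈ -34505.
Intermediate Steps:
I(q) = 3*q (I(q) = 2*q + q = 3*q)
(411 + (81 + I(4))/(-194 - 210))*t = (411 + (81 + 3*4)/(-194 - 210))*(-84) = (411 + (81 + 12)/(-404))*(-84) = (411 + 93*(-1/404))*(-84) = (411 - 93/404)*(-84) = (165951/404)*(-84) = -3484971/101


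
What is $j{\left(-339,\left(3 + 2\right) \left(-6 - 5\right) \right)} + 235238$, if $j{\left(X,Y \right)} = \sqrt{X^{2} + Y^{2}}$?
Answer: $235238 + \sqrt{117946} \approx 2.3558 \cdot 10^{5}$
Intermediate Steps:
$j{\left(-339,\left(3 + 2\right) \left(-6 - 5\right) \right)} + 235238 = \sqrt{\left(-339\right)^{2} + \left(\left(3 + 2\right) \left(-6 - 5\right)\right)^{2}} + 235238 = \sqrt{114921 + \left(5 \left(-6 - 5\right)\right)^{2}} + 235238 = \sqrt{114921 + \left(5 \left(-11\right)\right)^{2}} + 235238 = \sqrt{114921 + \left(-55\right)^{2}} + 235238 = \sqrt{114921 + 3025} + 235238 = \sqrt{117946} + 235238 = 235238 + \sqrt{117946}$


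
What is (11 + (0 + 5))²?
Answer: 256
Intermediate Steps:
(11 + (0 + 5))² = (11 + 5)² = 16² = 256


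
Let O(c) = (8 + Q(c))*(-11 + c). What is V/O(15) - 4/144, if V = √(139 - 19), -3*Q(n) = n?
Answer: -1/36 + √30/6 ≈ 0.88509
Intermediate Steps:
Q(n) = -n/3
V = 2*√30 (V = √120 = 2*√30 ≈ 10.954)
O(c) = (-11 + c)*(8 - c/3) (O(c) = (8 - c/3)*(-11 + c) = (-11 + c)*(8 - c/3))
V/O(15) - 4/144 = (2*√30)/(-88 - ⅓*15² + (35/3)*15) - 4/144 = (2*√30)/(-88 - ⅓*225 + 175) - 4*1/144 = (2*√30)/(-88 - 75 + 175) - 1/36 = (2*√30)/12 - 1/36 = (2*√30)*(1/12) - 1/36 = √30/6 - 1/36 = -1/36 + √30/6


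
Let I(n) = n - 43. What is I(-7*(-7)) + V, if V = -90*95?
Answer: -8544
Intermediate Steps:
I(n) = -43 + n
V = -8550
I(-7*(-7)) + V = (-43 - 7*(-7)) - 8550 = (-43 + 49) - 8550 = 6 - 8550 = -8544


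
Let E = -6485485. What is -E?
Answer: 6485485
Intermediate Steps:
-E = -1*(-6485485) = 6485485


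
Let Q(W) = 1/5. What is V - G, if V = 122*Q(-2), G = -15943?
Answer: 79837/5 ≈ 15967.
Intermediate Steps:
Q(W) = ⅕
V = 122/5 (V = 122*(⅕) = 122/5 ≈ 24.400)
V - G = 122/5 - 1*(-15943) = 122/5 + 15943 = 79837/5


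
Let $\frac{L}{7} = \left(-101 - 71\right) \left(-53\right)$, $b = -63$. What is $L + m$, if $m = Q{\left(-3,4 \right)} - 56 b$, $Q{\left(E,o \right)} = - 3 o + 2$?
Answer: $67330$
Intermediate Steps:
$Q{\left(E,o \right)} = 2 - 3 o$
$m = 3518$ ($m = \left(2 - 12\right) - -3528 = \left(2 - 12\right) + 3528 = -10 + 3528 = 3518$)
$L = 63812$ ($L = 7 \left(-101 - 71\right) \left(-53\right) = 7 \left(\left(-172\right) \left(-53\right)\right) = 7 \cdot 9116 = 63812$)
$L + m = 63812 + 3518 = 67330$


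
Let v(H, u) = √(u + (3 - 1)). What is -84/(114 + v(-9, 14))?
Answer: -42/59 ≈ -0.71186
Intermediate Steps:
v(H, u) = √(2 + u) (v(H, u) = √(u + 2) = √(2 + u))
-84/(114 + v(-9, 14)) = -84/(114 + √(2 + 14)) = -84/(114 + √16) = -84/(114 + 4) = -84/118 = -84*1/118 = -42/59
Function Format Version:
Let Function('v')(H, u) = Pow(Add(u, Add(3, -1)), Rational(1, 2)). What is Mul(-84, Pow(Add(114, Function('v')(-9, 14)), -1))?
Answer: Rational(-42, 59) ≈ -0.71186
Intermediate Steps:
Function('v')(H, u) = Pow(Add(2, u), Rational(1, 2)) (Function('v')(H, u) = Pow(Add(u, 2), Rational(1, 2)) = Pow(Add(2, u), Rational(1, 2)))
Mul(-84, Pow(Add(114, Function('v')(-9, 14)), -1)) = Mul(-84, Pow(Add(114, Pow(Add(2, 14), Rational(1, 2))), -1)) = Mul(-84, Pow(Add(114, Pow(16, Rational(1, 2))), -1)) = Mul(-84, Pow(Add(114, 4), -1)) = Mul(-84, Pow(118, -1)) = Mul(-84, Rational(1, 118)) = Rational(-42, 59)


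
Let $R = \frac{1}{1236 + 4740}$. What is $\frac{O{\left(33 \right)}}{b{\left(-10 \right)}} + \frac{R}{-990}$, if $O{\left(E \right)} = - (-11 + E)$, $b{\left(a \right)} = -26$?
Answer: $\frac{65078627}{76911120} \approx 0.84615$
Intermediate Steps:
$O{\left(E \right)} = 11 - E$
$R = \frac{1}{5976} \approx 0.00016734$
$\frac{O{\left(33 \right)}}{b{\left(-10 \right)}} + \frac{R}{-990} = \frac{11 - 33}{-26} + \frac{1}{5976 \left(-990\right)} = \left(11 - 33\right) \left(- \frac{1}{26}\right) + \frac{1}{5976} \left(- \frac{1}{990}\right) = \left(-22\right) \left(- \frac{1}{26}\right) - \frac{1}{5916240} = \frac{11}{13} - \frac{1}{5916240} = \frac{65078627}{76911120}$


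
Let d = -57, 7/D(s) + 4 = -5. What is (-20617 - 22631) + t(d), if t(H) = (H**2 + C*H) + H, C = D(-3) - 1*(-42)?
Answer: -127217/3 ≈ -42406.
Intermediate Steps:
D(s) = -7/9 (D(s) = 7/(-4 - 5) = 7/(-9) = 7*(-1/9) = -7/9)
C = 371/9 (C = -7/9 - 1*(-42) = -7/9 + 42 = 371/9 ≈ 41.222)
t(H) = H**2 + 380*H/9 (t(H) = (H**2 + 371*H/9) + H = H**2 + 380*H/9)
(-20617 - 22631) + t(d) = (-20617 - 22631) + (1/9)*(-57)*(380 + 9*(-57)) = -43248 + (1/9)*(-57)*(380 - 513) = -43248 + (1/9)*(-57)*(-133) = -43248 + 2527/3 = -127217/3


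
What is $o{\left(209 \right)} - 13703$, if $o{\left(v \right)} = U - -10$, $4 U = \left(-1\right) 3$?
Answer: $- \frac{54775}{4} \approx -13694.0$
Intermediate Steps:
$U = - \frac{3}{4}$ ($U = \frac{\left(-1\right) 3}{4} = \frac{1}{4} \left(-3\right) = - \frac{3}{4} \approx -0.75$)
$o{\left(v \right)} = \frac{37}{4}$ ($o{\left(v \right)} = - \frac{3}{4} - -10 = - \frac{3}{4} + 10 = \frac{37}{4}$)
$o{\left(209 \right)} - 13703 = \frac{37}{4} - 13703 = - \frac{54775}{4}$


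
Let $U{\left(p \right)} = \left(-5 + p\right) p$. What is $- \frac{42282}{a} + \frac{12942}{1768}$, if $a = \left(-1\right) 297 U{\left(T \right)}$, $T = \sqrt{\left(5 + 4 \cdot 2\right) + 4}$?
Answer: $- \frac{50931}{4862} - \frac{3915 \sqrt{17}}{748} \approx -32.055$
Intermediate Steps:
$T = \sqrt{17}$ ($T = \sqrt{\left(5 + 8\right) + 4} = \sqrt{13 + 4} = \sqrt{17} \approx 4.1231$)
$U{\left(p \right)} = p \left(-5 + p\right)$
$a = - 297 \sqrt{17} \left(-5 + \sqrt{17}\right)$ ($a = \left(-1\right) 297 \sqrt{17} \left(-5 + \sqrt{17}\right) = - 297 \sqrt{17} \left(-5 + \sqrt{17}\right) \approx 1073.8$)
$- \frac{42282}{a} + \frac{12942}{1768} = - \frac{42282}{-5049 + 1485 \sqrt{17}} + \frac{12942}{1768} = - \frac{42282}{-5049 + 1485 \sqrt{17}} + 12942 \cdot \frac{1}{1768} = - \frac{42282}{-5049 + 1485 \sqrt{17}} + \frac{6471}{884} = \frac{6471}{884} - \frac{42282}{-5049 + 1485 \sqrt{17}}$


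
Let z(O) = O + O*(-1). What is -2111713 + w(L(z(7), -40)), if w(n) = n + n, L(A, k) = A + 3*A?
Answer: -2111713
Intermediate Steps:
z(O) = 0 (z(O) = O - O = 0)
L(A, k) = 4*A
w(n) = 2*n
-2111713 + w(L(z(7), -40)) = -2111713 + 2*(4*0) = -2111713 + 2*0 = -2111713 + 0 = -2111713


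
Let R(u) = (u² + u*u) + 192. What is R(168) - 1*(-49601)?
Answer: 106241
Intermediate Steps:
R(u) = 192 + 2*u² (R(u) = (u² + u²) + 192 = 2*u² + 192 = 192 + 2*u²)
R(168) - 1*(-49601) = (192 + 2*168²) - 1*(-49601) = (192 + 2*28224) + 49601 = (192 + 56448) + 49601 = 56640 + 49601 = 106241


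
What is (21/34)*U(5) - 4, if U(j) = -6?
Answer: -131/17 ≈ -7.7059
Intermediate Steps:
(21/34)*U(5) - 4 = (21/34)*(-6) - 4 = -63/17 - 4 = -131/17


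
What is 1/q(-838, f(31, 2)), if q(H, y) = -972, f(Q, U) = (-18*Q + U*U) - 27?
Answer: -1/972 ≈ -0.0010288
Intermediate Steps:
f(Q, U) = -27 + U² - 18*Q (f(Q, U) = (-18*Q + U²) - 27 = (U² - 18*Q) - 27 = -27 + U² - 18*Q)
1/q(-838, f(31, 2)) = 1/(-972) = -1/972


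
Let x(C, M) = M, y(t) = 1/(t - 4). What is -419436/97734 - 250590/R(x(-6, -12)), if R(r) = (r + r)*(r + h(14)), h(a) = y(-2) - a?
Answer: -2062880739/5114746 ≈ -403.32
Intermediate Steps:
y(t) = 1/(-4 + t)
h(a) = -1/6 - a (h(a) = 1/(-4 - 2) - a = 1/(-6) - a = -1/6 - a)
R(r) = 2*r*(-85/6 + r) (R(r) = (r + r)*(r + (-1/6 - 1*14)) = (2*r)*(r + (-1/6 - 14)) = (2*r)*(r - 85/6) = (2*r)*(-85/6 + r) = 2*r*(-85/6 + r))
-419436/97734 - 250590/R(x(-6, -12)) = -419436/97734 - 250590*(-1/(4*(-85 + 6*(-12)))) = -419436*1/97734 - 250590*(-1/(4*(-85 - 72))) = -69906/16289 - 250590/((1/3)*(-12)*(-157)) = -69906/16289 - 250590/628 = -69906/16289 - 250590*1/628 = -69906/16289 - 125295/314 = -2062880739/5114746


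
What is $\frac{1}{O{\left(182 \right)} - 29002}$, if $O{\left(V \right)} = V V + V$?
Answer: $\frac{1}{4304} \approx 0.00023234$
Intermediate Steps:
$O{\left(V \right)} = V + V^{2}$ ($O{\left(V \right)} = V^{2} + V = V + V^{2}$)
$\frac{1}{O{\left(182 \right)} - 29002} = \frac{1}{182 \left(1 + 182\right) - 29002} = \frac{1}{182 \cdot 183 - 29002} = \frac{1}{33306 - 29002} = \frac{1}{4304}$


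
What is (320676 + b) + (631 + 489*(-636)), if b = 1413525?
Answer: 1423828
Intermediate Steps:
(320676 + b) + (631 + 489*(-636)) = (320676 + 1413525) + (631 + 489*(-636)) = 1734201 + (631 - 311004) = 1734201 - 310373 = 1423828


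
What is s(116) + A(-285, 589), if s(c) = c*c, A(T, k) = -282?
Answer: 13174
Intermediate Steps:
s(c) = c²
s(116) + A(-285, 589) = 116² - 282 = 13456 - 282 = 13174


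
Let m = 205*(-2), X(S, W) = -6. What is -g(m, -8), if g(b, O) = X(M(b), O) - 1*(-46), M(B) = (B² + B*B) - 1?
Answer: -40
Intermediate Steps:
M(B) = -1 + 2*B² (M(B) = (B² + B²) - 1 = 2*B² - 1 = -1 + 2*B²)
m = -410
g(b, O) = 40 (g(b, O) = -6 - 1*(-46) = -6 + 46 = 40)
-g(m, -8) = -1*40 = -40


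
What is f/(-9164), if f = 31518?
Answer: -15759/4582 ≈ -3.4393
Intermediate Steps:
f/(-9164) = 31518/(-9164) = 31518*(-1/9164) = -15759/4582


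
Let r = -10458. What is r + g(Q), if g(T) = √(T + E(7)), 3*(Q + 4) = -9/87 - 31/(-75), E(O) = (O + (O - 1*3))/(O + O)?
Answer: -10458 + I*√115380734/6090 ≈ -10458.0 + 1.7638*I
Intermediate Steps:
E(O) = (-3 + 2*O)/(2*O) (E(O) = (O + (O - 3))/((2*O)) = (O + (-3 + O))*(1/(2*O)) = (-3 + 2*O)*(1/(2*O)) = (-3 + 2*O)/(2*O))
Q = -25426/6525 (Q = -4 + (-9/87 - 31/(-75))/3 = -4 + (-9*1/87 - 31*(-1/75))/3 = -4 + (-3/29 + 31/75)/3 = -4 + (⅓)*(674/2175) = -4 + 674/6525 = -25426/6525 ≈ -3.8967)
g(T) = √(11/14 + T) (g(T) = √(T + (-3/2 + 7)/7) = √(T + (⅐)*(11/2)) = √(T + 11/14) = √(11/14 + T))
r + g(Q) = -10458 + √(154 + 196*(-25426/6525))/14 = -10458 + √(154 - 4983496/6525)/14 = -10458 + √(-3978646/6525)/14 = -10458 + (I*√115380734/435)/14 = -10458 + I*√115380734/6090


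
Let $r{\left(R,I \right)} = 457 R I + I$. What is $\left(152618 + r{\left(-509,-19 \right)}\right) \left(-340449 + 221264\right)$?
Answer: $-544943139510$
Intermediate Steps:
$r{\left(R,I \right)} = I + 457 I R$ ($r{\left(R,I \right)} = 457 I R + I = I + 457 I R$)
$\left(152618 + r{\left(-509,-19 \right)}\right) \left(-340449 + 221264\right) = \left(152618 - 19 \left(1 + 457 \left(-509\right)\right)\right) \left(-340449 + 221264\right) = \left(152618 - 19 \left(1 - 232613\right)\right) \left(-119185\right) = \left(152618 - -4419628\right) \left(-119185\right) = \left(152618 + 4419628\right) \left(-119185\right) = 4572246 \left(-119185\right) = -544943139510$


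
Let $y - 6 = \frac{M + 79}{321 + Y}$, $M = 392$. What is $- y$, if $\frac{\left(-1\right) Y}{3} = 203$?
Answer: $- \frac{419}{96} \approx -4.3646$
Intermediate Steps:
$Y = -609$ ($Y = \left(-3\right) 203 = -609$)
$y = \frac{419}{96}$ ($y = 6 + \frac{392 + 79}{321 - 609} = 6 + \frac{471}{-288} = 6 + 471 \left(- \frac{1}{288}\right) = 6 - \frac{157}{96} = \frac{419}{96} \approx 4.3646$)
$- y = \left(-1\right) \frac{419}{96} = - \frac{419}{96}$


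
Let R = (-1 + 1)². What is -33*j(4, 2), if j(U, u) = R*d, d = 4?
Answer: 0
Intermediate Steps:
R = 0 (R = 0² = 0)
j(U, u) = 0 (j(U, u) = 0*4 = 0)
-33*j(4, 2) = -33*0 = 0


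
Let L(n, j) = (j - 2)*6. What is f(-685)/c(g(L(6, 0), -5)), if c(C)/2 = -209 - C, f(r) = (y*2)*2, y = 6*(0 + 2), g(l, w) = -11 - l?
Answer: -4/35 ≈ -0.11429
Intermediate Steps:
L(n, j) = -12 + 6*j (L(n, j) = (-2 + j)*6 = -12 + 6*j)
y = 12 (y = 6*2 = 12)
f(r) = 48 (f(r) = (12*2)*2 = 24*2 = 48)
c(C) = -418 - 2*C (c(C) = 2*(-209 - C) = -418 - 2*C)
f(-685)/c(g(L(6, 0), -5)) = 48/(-418 - 2*(-11 - (-12 + 6*0))) = 48/(-418 - 2*(-11 - (-12 + 0))) = 48/(-418 - 2*(-11 - 1*(-12))) = 48/(-418 - 2*(-11 + 12)) = 48/(-418 - 2*1) = 48/(-418 - 2) = 48/(-420) = 48*(-1/420) = -4/35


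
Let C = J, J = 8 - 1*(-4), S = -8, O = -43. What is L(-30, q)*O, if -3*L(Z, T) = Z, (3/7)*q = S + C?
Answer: -430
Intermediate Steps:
J = 12 (J = 8 + 4 = 12)
C = 12
q = 28/3 (q = 7*(-8 + 12)/3 = (7/3)*4 = 28/3 ≈ 9.3333)
L(Z, T) = -Z/3
L(-30, q)*O = -⅓*(-30)*(-43) = 10*(-43) = -430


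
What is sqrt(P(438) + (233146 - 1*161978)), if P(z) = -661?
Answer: sqrt(70507) ≈ 265.53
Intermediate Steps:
sqrt(P(438) + (233146 - 1*161978)) = sqrt(-661 + (233146 - 1*161978)) = sqrt(-661 + (233146 - 161978)) = sqrt(-661 + 71168) = sqrt(70507)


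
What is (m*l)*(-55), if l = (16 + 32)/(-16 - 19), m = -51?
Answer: -26928/7 ≈ -3846.9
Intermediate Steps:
l = -48/35 (l = 48/(-35) = 48*(-1/35) = -48/35 ≈ -1.3714)
(m*l)*(-55) = -51*(-48/35)*(-55) = (2448/35)*(-55) = -26928/7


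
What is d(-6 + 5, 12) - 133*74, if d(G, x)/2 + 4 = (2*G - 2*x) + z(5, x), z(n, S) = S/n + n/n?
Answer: -49476/5 ≈ -9895.2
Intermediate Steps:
z(n, S) = 1 + S/n (z(n, S) = S/n + 1 = 1 + S/n)
d(G, x) = -6 + 4*G - 18*x/5 (d(G, x) = -8 + 2*((2*G - 2*x) + (x + 5)/5) = -8 + 2*((-2*x + 2*G) + (5 + x)/5) = -8 + 2*((-2*x + 2*G) + (1 + x/5)) = -8 + 2*(1 + 2*G - 9*x/5) = -8 + (2 + 4*G - 18*x/5) = -6 + 4*G - 18*x/5)
d(-6 + 5, 12) - 133*74 = (-6 + 4*(-6 + 5) - 18/5*12) - 133*74 = (-6 + 4*(-1) - 216/5) - 9842 = (-6 - 4 - 216/5) - 9842 = -266/5 - 9842 = -49476/5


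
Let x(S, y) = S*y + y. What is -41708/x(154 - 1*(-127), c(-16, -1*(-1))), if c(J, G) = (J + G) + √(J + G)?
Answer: 10427/1128 + 10427*I*√15/16920 ≈ 9.2438 + 2.3867*I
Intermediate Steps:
c(J, G) = G + J + √(G + J) (c(J, G) = (G + J) + √(G + J) = G + J + √(G + J))
x(S, y) = y + S*y
-41708/x(154 - 1*(-127), c(-16, -1*(-1))) = -41708*1/((1 + (154 - 1*(-127)))*(-1*(-1) - 16 + √(-1*(-1) - 16))) = -41708*1/((1 + (154 + 127))*(1 - 16 + √(1 - 16))) = -41708*1/((1 + 281)*(1 - 16 + √(-15))) = -41708*1/(282*(1 - 16 + I*√15)) = -41708*1/(282*(-15 + I*√15)) = -41708/(-4230 + 282*I*√15)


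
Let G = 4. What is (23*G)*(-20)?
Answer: -1840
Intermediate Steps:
(23*G)*(-20) = (23*4)*(-20) = 92*(-20) = -1840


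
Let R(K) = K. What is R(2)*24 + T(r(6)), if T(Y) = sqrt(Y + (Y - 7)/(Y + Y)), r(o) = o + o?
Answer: 48 + sqrt(1758)/12 ≈ 51.494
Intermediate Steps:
r(o) = 2*o
T(Y) = sqrt(Y + (-7 + Y)/(2*Y)) (T(Y) = sqrt(Y + (-7 + Y)/((2*Y))) = sqrt(Y + (-7 + Y)*(1/(2*Y))) = sqrt(Y + (-7 + Y)/(2*Y)))
R(2)*24 + T(r(6)) = 2*24 + sqrt(2 - 14/(2*6) + 4*(2*6))/2 = 48 + sqrt(2 - 14/12 + 4*12)/2 = 48 + sqrt(2 - 14*1/12 + 48)/2 = 48 + sqrt(2 - 7/6 + 48)/2 = 48 + sqrt(293/6)/2 = 48 + (sqrt(1758)/6)/2 = 48 + sqrt(1758)/12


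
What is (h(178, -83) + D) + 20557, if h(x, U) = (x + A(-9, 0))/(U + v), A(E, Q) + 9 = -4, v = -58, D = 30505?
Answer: 2399859/47 ≈ 51061.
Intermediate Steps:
A(E, Q) = -13 (A(E, Q) = -9 - 4 = -13)
h(x, U) = (-13 + x)/(-58 + U) (h(x, U) = (x - 13)/(U - 58) = (-13 + x)/(-58 + U))
(h(178, -83) + D) + 20557 = ((-13 + 178)/(-58 - 83) + 30505) + 20557 = (165/(-141) + 30505) + 20557 = (-1/141*165 + 30505) + 20557 = (-55/47 + 30505) + 20557 = 1433680/47 + 20557 = 2399859/47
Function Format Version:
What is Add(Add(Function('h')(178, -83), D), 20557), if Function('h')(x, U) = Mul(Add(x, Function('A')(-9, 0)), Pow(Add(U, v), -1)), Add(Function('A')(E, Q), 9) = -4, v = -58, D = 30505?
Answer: Rational(2399859, 47) ≈ 51061.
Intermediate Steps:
Function('A')(E, Q) = -13 (Function('A')(E, Q) = Add(-9, -4) = -13)
Function('h')(x, U) = Mul(Pow(Add(-58, U), -1), Add(-13, x)) (Function('h')(x, U) = Mul(Add(x, -13), Pow(Add(U, -58), -1)) = Mul(Add(-13, x), Pow(Add(-58, U), -1)) = Mul(Pow(Add(-58, U), -1), Add(-13, x)))
Add(Add(Function('h')(178, -83), D), 20557) = Add(Add(Mul(Pow(Add(-58, -83), -1), Add(-13, 178)), 30505), 20557) = Add(Add(Mul(Pow(-141, -1), 165), 30505), 20557) = Add(Add(Mul(Rational(-1, 141), 165), 30505), 20557) = Add(Add(Rational(-55, 47), 30505), 20557) = Add(Rational(1433680, 47), 20557) = Rational(2399859, 47)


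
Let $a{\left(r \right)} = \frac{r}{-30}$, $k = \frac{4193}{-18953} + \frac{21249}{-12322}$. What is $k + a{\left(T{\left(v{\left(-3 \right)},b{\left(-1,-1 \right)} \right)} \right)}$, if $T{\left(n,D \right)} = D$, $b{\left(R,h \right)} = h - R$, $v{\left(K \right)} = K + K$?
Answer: $- \frac{454398443}{233538866} \approx -1.9457$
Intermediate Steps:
$v{\left(K \right)} = 2 K$
$k = - \frac{454398443}{233538866}$ ($k = 4193 \left(- \frac{1}{18953}\right) + 21249 \left(- \frac{1}{12322}\right) = - \frac{4193}{18953} - \frac{21249}{12322} = - \frac{454398443}{233538866} \approx -1.9457$)
$a{\left(r \right)} = - \frac{r}{30}$ ($a{\left(r \right)} = r \left(- \frac{1}{30}\right) = - \frac{r}{30}$)
$k + a{\left(T{\left(v{\left(-3 \right)},b{\left(-1,-1 \right)} \right)} \right)} = - \frac{454398443}{233538866} - \frac{-1 - -1}{30} = - \frac{454398443}{233538866} - \frac{-1 + 1}{30} = - \frac{454398443}{233538866} - 0 = - \frac{454398443}{233538866} + 0 = - \frac{454398443}{233538866}$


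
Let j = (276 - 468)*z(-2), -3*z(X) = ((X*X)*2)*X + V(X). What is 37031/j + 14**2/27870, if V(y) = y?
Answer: -171971363/5351040 ≈ -32.138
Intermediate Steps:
z(X) = -2*X**3/3 - X/3 (z(X) = -(((X*X)*2)*X + X)/3 = -((X**2*2)*X + X)/3 = -((2*X**2)*X + X)/3 = -(2*X**3 + X)/3 = -(X + 2*X**3)/3 = -2*X**3/3 - X/3)
j = -1152 (j = (276 - 468)*((1/3)*(-2)*(-1 - 2*(-2)**2)) = -64*(-2)*(-1 - 2*4) = -64*(-2)*(-1 - 8) = -64*(-2)*(-9) = -192*6 = -1152)
37031/j + 14**2/27870 = 37031/(-1152) + 14**2/27870 = 37031*(-1/1152) + 196*(1/27870) = -37031/1152 + 98/13935 = -171971363/5351040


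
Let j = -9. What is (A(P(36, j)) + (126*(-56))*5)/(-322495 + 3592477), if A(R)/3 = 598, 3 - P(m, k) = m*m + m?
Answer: -5581/544997 ≈ -0.010240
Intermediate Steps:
P(m, k) = 3 - m - m**2 (P(m, k) = 3 - (m*m + m) = 3 - (m**2 + m) = 3 - (m + m**2) = 3 + (-m - m**2) = 3 - m - m**2)
A(R) = 1794 (A(R) = 3*598 = 1794)
(A(P(36, j)) + (126*(-56))*5)/(-322495 + 3592477) = (1794 + (126*(-56))*5)/(-322495 + 3592477) = (1794 - 7056*5)/3269982 = (1794 - 35280)*(1/3269982) = -33486*1/3269982 = -5581/544997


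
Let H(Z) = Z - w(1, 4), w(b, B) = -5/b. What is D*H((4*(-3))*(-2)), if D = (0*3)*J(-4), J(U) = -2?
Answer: 0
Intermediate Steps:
D = 0 (D = (0*3)*(-2) = 0*(-2) = 0)
H(Z) = 5 + Z (H(Z) = Z - (-5)/1 = Z - (-5) = Z - 1*(-5) = Z + 5 = 5 + Z)
D*H((4*(-3))*(-2)) = 0*(5 + (4*(-3))*(-2)) = 0*(5 - 12*(-2)) = 0*(5 + 24) = 0*29 = 0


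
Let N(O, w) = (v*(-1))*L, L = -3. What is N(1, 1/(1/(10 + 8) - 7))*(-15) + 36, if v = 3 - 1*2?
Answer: -9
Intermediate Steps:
v = 1 (v = 3 - 2 = 1)
N(O, w) = 3 (N(O, w) = (1*(-1))*(-3) = -1*(-3) = 3)
N(1, 1/(1/(10 + 8) - 7))*(-15) + 36 = 3*(-15) + 36 = -45 + 36 = -9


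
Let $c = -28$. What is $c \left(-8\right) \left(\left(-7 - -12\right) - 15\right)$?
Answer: $-2240$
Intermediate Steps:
$c \left(-8\right) \left(\left(-7 - -12\right) - 15\right) = \left(-28\right) \left(-8\right) \left(\left(-7 - -12\right) - 15\right) = 224 \left(\left(-7 + 12\right) - 15\right) = 224 \left(5 - 15\right) = 224 \left(-10\right) = -2240$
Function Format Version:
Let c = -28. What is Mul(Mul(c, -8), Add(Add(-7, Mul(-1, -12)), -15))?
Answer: -2240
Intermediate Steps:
Mul(Mul(c, -8), Add(Add(-7, Mul(-1, -12)), -15)) = Mul(Mul(-28, -8), Add(Add(-7, Mul(-1, -12)), -15)) = Mul(224, Add(Add(-7, 12), -15)) = Mul(224, Add(5, -15)) = Mul(224, -10) = -2240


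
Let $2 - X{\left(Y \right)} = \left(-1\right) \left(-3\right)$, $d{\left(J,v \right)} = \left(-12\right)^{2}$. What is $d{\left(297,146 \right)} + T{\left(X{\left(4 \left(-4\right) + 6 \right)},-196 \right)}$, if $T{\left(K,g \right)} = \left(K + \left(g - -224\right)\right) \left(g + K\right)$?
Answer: $-5175$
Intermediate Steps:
$d{\left(J,v \right)} = 144$
$X{\left(Y \right)} = -1$ ($X{\left(Y \right)} = 2 - \left(-1\right) \left(-3\right) = 2 - 3 = -1$)
$T{\left(K,g \right)} = \left(K + g\right) \left(224 + K + g\right)$ ($T{\left(K,g \right)} = \left(K + \left(g + 224\right)\right) \left(K + g\right) = \left(K + \left(224 + g\right)\right) \left(K + g\right) = \left(224 + K + g\right) \left(K + g\right) = \left(K + g\right) \left(224 + K + g\right)$)
$d{\left(297,146 \right)} + T{\left(X{\left(4 \left(-4\right) + 6 \right)},-196 \right)} = 144 + \left(\left(-1\right)^{2} + \left(-196\right)^{2} + 224 \left(-1\right) + 224 \left(-196\right) + 2 \left(-1\right) \left(-196\right)\right) = 144 + \left(1 + 38416 - 224 - 43904 + 392\right) = 144 - 5319 = -5175$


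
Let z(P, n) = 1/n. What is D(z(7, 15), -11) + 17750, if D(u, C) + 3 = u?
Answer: 266206/15 ≈ 17747.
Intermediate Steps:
D(u, C) = -3 + u
D(z(7, 15), -11) + 17750 = (-3 + 1/15) + 17750 = -44/15 + 17750 = 266206/15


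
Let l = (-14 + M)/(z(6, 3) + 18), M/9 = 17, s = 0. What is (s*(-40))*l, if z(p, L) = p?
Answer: 0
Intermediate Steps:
M = 153 (M = 9*17 = 153)
l = 139/24 (l = (-14 + 153)/(6 + 18) = 139/24 ≈ 5.7917)
(s*(-40))*l = (0*(-40))*(139/24) = 0*(139/24) = 0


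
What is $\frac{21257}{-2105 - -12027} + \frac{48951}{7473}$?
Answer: $\frac{214848461}{24715702} \approx 8.6928$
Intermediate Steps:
$\frac{21257}{-2105 - -12027} + \frac{48951}{7473} = \frac{21257}{-2105 + 12027} + 48951 \cdot \frac{1}{7473} = \frac{21257}{9922} + \frac{16317}{2491} = \frac{214848461}{24715702}$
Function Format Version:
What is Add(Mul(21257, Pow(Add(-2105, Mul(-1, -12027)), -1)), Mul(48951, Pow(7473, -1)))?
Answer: Rational(214848461, 24715702) ≈ 8.6928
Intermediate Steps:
Add(Mul(21257, Pow(Add(-2105, Mul(-1, -12027)), -1)), Mul(48951, Pow(7473, -1))) = Add(Mul(21257, Pow(Add(-2105, 12027), -1)), Mul(48951, Rational(1, 7473))) = Add(Mul(21257, Pow(9922, -1)), Rational(16317, 2491)) = Add(Mul(21257, Rational(1, 9922)), Rational(16317, 2491)) = Add(Rational(21257, 9922), Rational(16317, 2491)) = Rational(214848461, 24715702)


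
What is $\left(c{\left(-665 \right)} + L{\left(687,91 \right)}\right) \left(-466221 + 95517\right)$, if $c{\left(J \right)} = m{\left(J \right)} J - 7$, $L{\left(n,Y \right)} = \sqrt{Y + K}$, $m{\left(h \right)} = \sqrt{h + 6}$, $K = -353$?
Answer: $2594928 - 370704 i \sqrt{262} + 246518160 i \sqrt{659} \approx 2.5949 \cdot 10^{6} + 6.3224 \cdot 10^{9} i$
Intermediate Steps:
$m{\left(h \right)} = \sqrt{6 + h}$
$L{\left(n,Y \right)} = \sqrt{-353 + Y}$ ($L{\left(n,Y \right)} = \sqrt{Y - 353} = \sqrt{-353 + Y}$)
$c{\left(J \right)} = -7 + J \sqrt{6 + J}$ ($c{\left(J \right)} = \sqrt{6 + J} J - 7 = J \sqrt{6 + J} - 7 = -7 + J \sqrt{6 + J}$)
$\left(c{\left(-665 \right)} + L{\left(687,91 \right)}\right) \left(-466221 + 95517\right) = \left(\left(-7 - 665 \sqrt{6 - 665}\right) + \sqrt{-353 + 91}\right) \left(-466221 + 95517\right) = \left(\left(-7 - 665 \sqrt{-659}\right) + \sqrt{-262}\right) \left(-370704\right) = \left(\left(-7 - 665 i \sqrt{659}\right) + i \sqrt{262}\right) \left(-370704\right) = \left(-7 + i \sqrt{262} - 665 i \sqrt{659}\right) \left(-370704\right) = 2594928 - 370704 i \sqrt{262} + 246518160 i \sqrt{659}$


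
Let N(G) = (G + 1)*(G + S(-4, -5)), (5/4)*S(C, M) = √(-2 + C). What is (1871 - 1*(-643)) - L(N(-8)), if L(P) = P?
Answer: 2458 + 28*I*√6/5 ≈ 2458.0 + 13.717*I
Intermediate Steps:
S(C, M) = 4*√(-2 + C)/5
N(G) = (1 + G)*(G + 4*I*√6/5) (N(G) = (G + 1)*(G + 4*√(-2 - 4)/5) = (1 + G)*(G + 4*√(-6)/5) = (1 + G)*(G + 4*(I*√6)/5) = (1 + G)*(G + 4*I*√6/5))
(1871 - 1*(-643)) - L(N(-8)) = (1871 - 1*(-643)) - (-8 + (-8)² + 4*I*√6/5 + (⅘)*I*(-8)*√6) = (1871 + 643) - (-8 + 64 + 4*I*√6/5 - 32*I*√6/5) = 2514 - (56 - 28*I*√6/5) = 2514 + (-56 + 28*I*√6/5) = 2458 + 28*I*√6/5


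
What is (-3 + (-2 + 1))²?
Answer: 16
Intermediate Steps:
(-3 + (-2 + 1))² = (-3 - 1)² = (-4)² = 16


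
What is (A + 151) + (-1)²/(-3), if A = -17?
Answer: 401/3 ≈ 133.67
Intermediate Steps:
(A + 151) + (-1)²/(-3) = (-17 + 151) + (-1)²/(-3) = 134 - ⅓*1 = 134 - ⅓ = 401/3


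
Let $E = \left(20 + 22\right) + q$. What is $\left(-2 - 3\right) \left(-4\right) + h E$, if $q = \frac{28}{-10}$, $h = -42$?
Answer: $- \frac{8132}{5} \approx -1626.4$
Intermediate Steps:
$q = - \frac{14}{5}$ ($q = 28 \left(- \frac{1}{10}\right) = - \frac{14}{5} \approx -2.8$)
$E = \frac{196}{5}$ ($E = \left(20 + 22\right) - \frac{14}{5} = 42 - \frac{14}{5} = \frac{196}{5} \approx 39.2$)
$\left(-2 - 3\right) \left(-4\right) + h E = \left(-2 - 3\right) \left(-4\right) - \frac{8232}{5} = \left(-5\right) \left(-4\right) - \frac{8232}{5} = 20 - \frac{8232}{5} = - \frac{8132}{5}$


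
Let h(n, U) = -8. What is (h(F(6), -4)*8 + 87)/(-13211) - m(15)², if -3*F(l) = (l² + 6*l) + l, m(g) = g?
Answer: -2972498/13211 ≈ -225.00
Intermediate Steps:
F(l) = -7*l/3 - l²/3 (F(l) = -((l² + 6*l) + l)/3 = -(l² + 7*l)/3 = -7*l/3 - l²/3)
(h(F(6), -4)*8 + 87)/(-13211) - m(15)² = (-8*8 + 87)/(-13211) - 1*15² = (-64 + 87)*(-1/13211) - 1*225 = 23*(-1/13211) - 225 = -23/13211 - 225 = -2972498/13211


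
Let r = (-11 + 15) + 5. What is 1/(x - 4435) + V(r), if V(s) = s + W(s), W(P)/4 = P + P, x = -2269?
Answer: 543023/6704 ≈ 81.000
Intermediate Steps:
W(P) = 8*P (W(P) = 4*(P + P) = 4*(2*P) = 8*P)
r = 9 (r = 4 + 5 = 9)
V(s) = 9*s (V(s) = s + 8*s = 9*s)
1/(x - 4435) + V(r) = 1/(-2269 - 4435) + 9*9 = 1/(-6704) + 81 = -1/6704 + 81 = 543023/6704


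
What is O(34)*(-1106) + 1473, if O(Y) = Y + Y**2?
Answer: -1314667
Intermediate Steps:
O(34)*(-1106) + 1473 = (34*(1 + 34))*(-1106) + 1473 = (34*35)*(-1106) + 1473 = 1190*(-1106) + 1473 = -1316140 + 1473 = -1314667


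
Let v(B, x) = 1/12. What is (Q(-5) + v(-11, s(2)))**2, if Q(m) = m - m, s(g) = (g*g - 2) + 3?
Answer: 1/144 ≈ 0.0069444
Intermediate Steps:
s(g) = 1 + g**2 (s(g) = (g**2 - 2) + 3 = (-2 + g**2) + 3 = 1 + g**2)
v(B, x) = 1/12
Q(m) = 0
(Q(-5) + v(-11, s(2)))**2 = (0 + 1/12)**2 = (1/12)**2 = 1/144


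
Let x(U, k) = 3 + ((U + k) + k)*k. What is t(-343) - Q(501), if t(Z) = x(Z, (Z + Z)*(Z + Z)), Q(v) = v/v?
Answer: 442759776006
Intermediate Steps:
Q(v) = 1
x(U, k) = 3 + k*(U + 2*k) (x(U, k) = 3 + (U + 2*k)*k = 3 + k*(U + 2*k))
t(Z) = 3 + 4*Z³ + 32*Z⁴ (t(Z) = 3 + 2*((Z + Z)*(Z + Z))² + Z*((Z + Z)*(Z + Z)) = 3 + 2*((2*Z)*(2*Z))² + Z*((2*Z)*(2*Z)) = 3 + 2*(4*Z²)² + Z*(4*Z²) = 3 + 2*(16*Z⁴) + 4*Z³ = 3 + 32*Z⁴ + 4*Z³ = 3 + 4*Z³ + 32*Z⁴)
t(-343) - Q(501) = (3 + 4*(-343)³ + 32*(-343)⁴) - 1*1 = (3 + 4*(-40353607) + 32*13841287201) - 1 = (3 - 161414428 + 442921190432) - 1 = 442759776007 - 1 = 442759776006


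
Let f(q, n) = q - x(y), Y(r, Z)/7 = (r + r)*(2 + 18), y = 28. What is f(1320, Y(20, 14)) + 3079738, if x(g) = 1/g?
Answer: 86269623/28 ≈ 3.0811e+6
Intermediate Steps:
Y(r, Z) = 280*r (Y(r, Z) = 7*((r + r)*(2 + 18)) = 7*((2*r)*20) = 7*(40*r) = 280*r)
f(q, n) = -1/28 + q (f(q, n) = q - 1/28 = -1/28 + q)
f(1320, Y(20, 14)) + 3079738 = (-1/28 + 1320) + 3079738 = 36959/28 + 3079738 = 86269623/28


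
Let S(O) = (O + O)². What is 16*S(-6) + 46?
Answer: 2350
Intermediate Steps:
S(O) = 4*O² (S(O) = (2*O)² = 4*O²)
16*S(-6) + 46 = 16*(4*(-6)²) + 46 = 16*(4*36) + 46 = 16*144 + 46 = 2304 + 46 = 2350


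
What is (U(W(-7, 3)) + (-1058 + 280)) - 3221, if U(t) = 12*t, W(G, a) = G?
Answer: -4083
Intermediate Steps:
(U(W(-7, 3)) + (-1058 + 280)) - 3221 = (12*(-7) + (-1058 + 280)) - 3221 = (-84 - 778) - 3221 = -862 - 3221 = -4083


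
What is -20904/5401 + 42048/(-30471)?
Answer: -288022344/54857957 ≈ -5.2503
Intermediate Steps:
-20904/5401 + 42048/(-30471) = -20904*1/5401 + 42048*(-1/30471) = -20904/5401 - 14016/10157 = -288022344/54857957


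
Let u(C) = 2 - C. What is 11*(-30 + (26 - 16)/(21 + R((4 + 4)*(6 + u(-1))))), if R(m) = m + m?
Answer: -988/3 ≈ -329.33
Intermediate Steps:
R(m) = 2*m
11*(-30 + (26 - 16)/(21 + R((4 + 4)*(6 + u(-1))))) = 11*(-30 + (26 - 16)/(21 + 2*((4 + 4)*(6 + (2 - 1*(-1)))))) = 11*(-30 + 10/(21 + 2*(8*(6 + (2 + 1))))) = 11*(-30 + 10/(21 + 2*(8*(6 + 3)))) = 11*(-30 + 10/(21 + 2*(8*9))) = 11*(-30 + 10/(21 + 2*72)) = 11*(-30 + 10/(21 + 144)) = 11*(-30 + 10/165) = 11*(-30 + 10*(1/165)) = 11*(-30 + 2/33) = 11*(-988/33) = -988/3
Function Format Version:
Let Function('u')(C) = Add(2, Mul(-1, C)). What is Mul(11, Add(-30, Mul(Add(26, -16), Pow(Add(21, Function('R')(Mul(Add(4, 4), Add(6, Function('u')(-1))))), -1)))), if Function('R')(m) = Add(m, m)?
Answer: Rational(-988, 3) ≈ -329.33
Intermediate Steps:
Function('R')(m) = Mul(2, m)
Mul(11, Add(-30, Mul(Add(26, -16), Pow(Add(21, Function('R')(Mul(Add(4, 4), Add(6, Function('u')(-1))))), -1)))) = Mul(11, Add(-30, Mul(Add(26, -16), Pow(Add(21, Mul(2, Mul(Add(4, 4), Add(6, Add(2, Mul(-1, -1)))))), -1)))) = Mul(11, Add(-30, Mul(10, Pow(Add(21, Mul(2, Mul(8, Add(6, Add(2, 1))))), -1)))) = Mul(11, Add(-30, Mul(10, Pow(Add(21, Mul(2, Mul(8, Add(6, 3)))), -1)))) = Mul(11, Add(-30, Mul(10, Pow(Add(21, Mul(2, Mul(8, 9))), -1)))) = Mul(11, Add(-30, Mul(10, Pow(Add(21, Mul(2, 72)), -1)))) = Mul(11, Add(-30, Mul(10, Pow(Add(21, 144), -1)))) = Mul(11, Add(-30, Mul(10, Pow(165, -1)))) = Mul(11, Add(-30, Mul(10, Rational(1, 165)))) = Mul(11, Add(-30, Rational(2, 33))) = Mul(11, Rational(-988, 33)) = Rational(-988, 3)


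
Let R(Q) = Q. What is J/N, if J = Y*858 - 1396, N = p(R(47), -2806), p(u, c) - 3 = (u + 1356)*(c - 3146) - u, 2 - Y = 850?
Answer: 36449/417535 ≈ 0.087296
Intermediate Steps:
Y = -848 (Y = 2 - 1*850 = 2 - 850 = -848)
p(u, c) = 3 - u + (-3146 + c)*(1356 + u) (p(u, c) = 3 + ((u + 1356)*(c - 3146) - u) = 3 + ((1356 + u)*(-3146 + c) - u) = 3 + ((-3146 + c)*(1356 + u) - u) = 3 + (-u + (-3146 + c)*(1356 + u)) = 3 - u + (-3146 + c)*(1356 + u))
N = -8350700 (N = -4265973 - 3147*47 + 1356*(-2806) - 2806*47 = -4265973 - 147909 - 3804936 - 131882 = -8350700)
J = -728980 (J = -848*858 - 1396 = -727584 - 1396 = -728980)
J/N = -728980/(-8350700) = -728980*(-1/8350700) = 36449/417535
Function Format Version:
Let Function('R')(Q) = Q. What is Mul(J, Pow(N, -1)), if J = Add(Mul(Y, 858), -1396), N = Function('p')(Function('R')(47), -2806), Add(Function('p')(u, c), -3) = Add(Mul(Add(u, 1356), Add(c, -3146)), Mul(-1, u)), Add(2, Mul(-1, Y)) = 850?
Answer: Rational(36449, 417535) ≈ 0.087296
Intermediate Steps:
Y = -848 (Y = Add(2, Mul(-1, 850)) = Add(2, -850) = -848)
Function('p')(u, c) = Add(3, Mul(-1, u), Mul(Add(-3146, c), Add(1356, u))) (Function('p')(u, c) = Add(3, Add(Mul(Add(u, 1356), Add(c, -3146)), Mul(-1, u))) = Add(3, Add(Mul(Add(1356, u), Add(-3146, c)), Mul(-1, u))) = Add(3, Add(Mul(Add(-3146, c), Add(1356, u)), Mul(-1, u))) = Add(3, Add(Mul(-1, u), Mul(Add(-3146, c), Add(1356, u)))) = Add(3, Mul(-1, u), Mul(Add(-3146, c), Add(1356, u))))
N = -8350700 (N = Add(-4265973, Mul(-3147, 47), Mul(1356, -2806), Mul(-2806, 47)) = Add(-4265973, -147909, -3804936, -131882) = -8350700)
J = -728980 (J = Add(Mul(-848, 858), -1396) = Add(-727584, -1396) = -728980)
Mul(J, Pow(N, -1)) = Mul(-728980, Pow(-8350700, -1)) = Mul(-728980, Rational(-1, 8350700)) = Rational(36449, 417535)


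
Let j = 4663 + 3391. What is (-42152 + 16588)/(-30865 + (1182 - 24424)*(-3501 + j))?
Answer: 2324/9622881 ≈ 0.00024151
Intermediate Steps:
j = 8054
(-42152 + 16588)/(-30865 + (1182 - 24424)*(-3501 + j)) = (-42152 + 16588)/(-30865 + (1182 - 24424)*(-3501 + 8054)) = -25564/(-30865 - 23242*4553) = -25564/(-30865 - 105820826) = -25564/(-105851691) = -25564*(-1/105851691) = 2324/9622881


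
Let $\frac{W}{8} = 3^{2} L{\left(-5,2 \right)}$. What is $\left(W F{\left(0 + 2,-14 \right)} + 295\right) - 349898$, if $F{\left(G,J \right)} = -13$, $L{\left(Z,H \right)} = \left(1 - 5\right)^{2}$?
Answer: $-364579$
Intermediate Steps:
$L{\left(Z,H \right)} = 16$ ($L{\left(Z,H \right)} = \left(-4\right)^{2} = 16$)
$W = 1152$ ($W = 8 \cdot 3^{2} \cdot 16 = 8 \cdot 9 \cdot 16 = 8 \cdot 144 = 1152$)
$\left(W F{\left(0 + 2,-14 \right)} + 295\right) - 349898 = \left(1152 \left(-13\right) + 295\right) - 349898 = \left(-14976 + 295\right) - 349898 = -14681 - 349898 = -364579$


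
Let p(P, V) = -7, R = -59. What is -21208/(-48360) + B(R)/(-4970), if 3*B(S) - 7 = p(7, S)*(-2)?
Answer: 375233/858390 ≈ 0.43714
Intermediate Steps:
B(S) = 7 (B(S) = 7/3 + (-7*(-2))/3 = 7/3 + (⅓)*14 = 7/3 + 14/3 = 7)
-21208/(-48360) + B(R)/(-4970) = -21208/(-48360) + 7/(-4970) = -21208*(-1/48360) + 7*(-1/4970) = 2651/6045 - 1/710 = 375233/858390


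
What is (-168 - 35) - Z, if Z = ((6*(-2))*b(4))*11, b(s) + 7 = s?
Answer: -599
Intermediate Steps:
b(s) = -7 + s
Z = 396 (Z = ((6*(-2))*(-7 + 4))*11 = -12*(-3)*11 = 36*11 = 396)
(-168 - 35) - Z = (-168 - 35) - 1*396 = -203 - 396 = -599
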